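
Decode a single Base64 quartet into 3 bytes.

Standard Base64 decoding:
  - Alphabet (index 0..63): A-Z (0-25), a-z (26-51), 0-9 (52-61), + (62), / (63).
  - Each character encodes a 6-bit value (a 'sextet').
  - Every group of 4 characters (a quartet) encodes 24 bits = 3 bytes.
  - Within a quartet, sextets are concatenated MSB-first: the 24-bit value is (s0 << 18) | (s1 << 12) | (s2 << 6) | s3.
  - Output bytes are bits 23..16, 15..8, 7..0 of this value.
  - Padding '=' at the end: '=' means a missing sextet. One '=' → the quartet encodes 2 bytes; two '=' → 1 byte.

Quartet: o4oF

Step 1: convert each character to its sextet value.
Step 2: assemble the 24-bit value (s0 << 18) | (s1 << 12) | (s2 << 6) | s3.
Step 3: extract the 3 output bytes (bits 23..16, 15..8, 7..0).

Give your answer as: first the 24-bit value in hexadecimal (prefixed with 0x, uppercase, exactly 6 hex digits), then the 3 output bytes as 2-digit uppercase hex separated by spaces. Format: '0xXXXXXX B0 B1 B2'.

Answer: 0xA38A05 A3 8A 05

Derivation:
Sextets: o=40, 4=56, o=40, F=5
24-bit: (40<<18) | (56<<12) | (40<<6) | 5
      = 0xA00000 | 0x038000 | 0x000A00 | 0x000005
      = 0xA38A05
Bytes: (v>>16)&0xFF=A3, (v>>8)&0xFF=8A, v&0xFF=05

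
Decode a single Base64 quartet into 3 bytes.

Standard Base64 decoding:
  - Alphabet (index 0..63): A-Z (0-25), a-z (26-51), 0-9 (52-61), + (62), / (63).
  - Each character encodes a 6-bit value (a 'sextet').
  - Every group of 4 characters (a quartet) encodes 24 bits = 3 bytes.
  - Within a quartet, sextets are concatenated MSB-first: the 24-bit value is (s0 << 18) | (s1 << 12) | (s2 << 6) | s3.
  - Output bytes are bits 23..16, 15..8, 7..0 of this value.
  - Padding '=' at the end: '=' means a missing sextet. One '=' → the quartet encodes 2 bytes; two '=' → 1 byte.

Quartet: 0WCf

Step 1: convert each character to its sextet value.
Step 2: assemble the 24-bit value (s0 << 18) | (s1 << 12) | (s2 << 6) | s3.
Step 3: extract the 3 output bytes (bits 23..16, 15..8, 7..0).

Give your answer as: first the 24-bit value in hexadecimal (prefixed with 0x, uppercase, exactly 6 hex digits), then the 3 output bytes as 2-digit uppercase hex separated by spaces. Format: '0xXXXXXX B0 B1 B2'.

Sextets: 0=52, W=22, C=2, f=31
24-bit: (52<<18) | (22<<12) | (2<<6) | 31
      = 0xD00000 | 0x016000 | 0x000080 | 0x00001F
      = 0xD1609F
Bytes: (v>>16)&0xFF=D1, (v>>8)&0xFF=60, v&0xFF=9F

Answer: 0xD1609F D1 60 9F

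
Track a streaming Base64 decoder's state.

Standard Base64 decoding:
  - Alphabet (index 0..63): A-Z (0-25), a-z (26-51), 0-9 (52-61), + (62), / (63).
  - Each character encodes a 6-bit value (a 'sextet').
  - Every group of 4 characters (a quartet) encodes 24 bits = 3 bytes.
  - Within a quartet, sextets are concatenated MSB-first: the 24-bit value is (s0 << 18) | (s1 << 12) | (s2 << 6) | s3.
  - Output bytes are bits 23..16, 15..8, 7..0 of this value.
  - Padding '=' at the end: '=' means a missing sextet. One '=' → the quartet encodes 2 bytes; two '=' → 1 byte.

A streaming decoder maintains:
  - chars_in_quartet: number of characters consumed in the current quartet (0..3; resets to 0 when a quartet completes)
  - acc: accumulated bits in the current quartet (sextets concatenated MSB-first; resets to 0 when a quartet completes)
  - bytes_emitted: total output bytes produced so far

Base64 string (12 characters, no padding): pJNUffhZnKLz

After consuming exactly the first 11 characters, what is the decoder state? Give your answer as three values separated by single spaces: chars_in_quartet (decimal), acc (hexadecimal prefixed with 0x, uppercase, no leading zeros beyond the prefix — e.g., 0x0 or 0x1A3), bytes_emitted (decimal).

After char 0 ('p'=41): chars_in_quartet=1 acc=0x29 bytes_emitted=0
After char 1 ('J'=9): chars_in_quartet=2 acc=0xA49 bytes_emitted=0
After char 2 ('N'=13): chars_in_quartet=3 acc=0x2924D bytes_emitted=0
After char 3 ('U'=20): chars_in_quartet=4 acc=0xA49354 -> emit A4 93 54, reset; bytes_emitted=3
After char 4 ('f'=31): chars_in_quartet=1 acc=0x1F bytes_emitted=3
After char 5 ('f'=31): chars_in_quartet=2 acc=0x7DF bytes_emitted=3
After char 6 ('h'=33): chars_in_quartet=3 acc=0x1F7E1 bytes_emitted=3
After char 7 ('Z'=25): chars_in_quartet=4 acc=0x7DF859 -> emit 7D F8 59, reset; bytes_emitted=6
After char 8 ('n'=39): chars_in_quartet=1 acc=0x27 bytes_emitted=6
After char 9 ('K'=10): chars_in_quartet=2 acc=0x9CA bytes_emitted=6
After char 10 ('L'=11): chars_in_quartet=3 acc=0x2728B bytes_emitted=6

Answer: 3 0x2728B 6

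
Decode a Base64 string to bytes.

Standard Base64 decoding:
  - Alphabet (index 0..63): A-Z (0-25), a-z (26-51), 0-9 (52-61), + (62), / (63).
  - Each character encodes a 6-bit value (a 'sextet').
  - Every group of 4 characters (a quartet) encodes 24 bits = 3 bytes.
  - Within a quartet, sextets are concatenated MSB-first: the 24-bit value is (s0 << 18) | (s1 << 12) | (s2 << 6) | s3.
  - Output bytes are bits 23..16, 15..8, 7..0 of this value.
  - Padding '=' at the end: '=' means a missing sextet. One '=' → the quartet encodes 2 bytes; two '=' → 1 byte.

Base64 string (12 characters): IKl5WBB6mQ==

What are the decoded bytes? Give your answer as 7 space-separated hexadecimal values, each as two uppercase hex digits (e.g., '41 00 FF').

Answer: 20 A9 79 58 10 7A 99

Derivation:
After char 0 ('I'=8): chars_in_quartet=1 acc=0x8 bytes_emitted=0
After char 1 ('K'=10): chars_in_quartet=2 acc=0x20A bytes_emitted=0
After char 2 ('l'=37): chars_in_quartet=3 acc=0x82A5 bytes_emitted=0
After char 3 ('5'=57): chars_in_quartet=4 acc=0x20A979 -> emit 20 A9 79, reset; bytes_emitted=3
After char 4 ('W'=22): chars_in_quartet=1 acc=0x16 bytes_emitted=3
After char 5 ('B'=1): chars_in_quartet=2 acc=0x581 bytes_emitted=3
After char 6 ('B'=1): chars_in_quartet=3 acc=0x16041 bytes_emitted=3
After char 7 ('6'=58): chars_in_quartet=4 acc=0x58107A -> emit 58 10 7A, reset; bytes_emitted=6
After char 8 ('m'=38): chars_in_quartet=1 acc=0x26 bytes_emitted=6
After char 9 ('Q'=16): chars_in_quartet=2 acc=0x990 bytes_emitted=6
Padding '==': partial quartet acc=0x990 -> emit 99; bytes_emitted=7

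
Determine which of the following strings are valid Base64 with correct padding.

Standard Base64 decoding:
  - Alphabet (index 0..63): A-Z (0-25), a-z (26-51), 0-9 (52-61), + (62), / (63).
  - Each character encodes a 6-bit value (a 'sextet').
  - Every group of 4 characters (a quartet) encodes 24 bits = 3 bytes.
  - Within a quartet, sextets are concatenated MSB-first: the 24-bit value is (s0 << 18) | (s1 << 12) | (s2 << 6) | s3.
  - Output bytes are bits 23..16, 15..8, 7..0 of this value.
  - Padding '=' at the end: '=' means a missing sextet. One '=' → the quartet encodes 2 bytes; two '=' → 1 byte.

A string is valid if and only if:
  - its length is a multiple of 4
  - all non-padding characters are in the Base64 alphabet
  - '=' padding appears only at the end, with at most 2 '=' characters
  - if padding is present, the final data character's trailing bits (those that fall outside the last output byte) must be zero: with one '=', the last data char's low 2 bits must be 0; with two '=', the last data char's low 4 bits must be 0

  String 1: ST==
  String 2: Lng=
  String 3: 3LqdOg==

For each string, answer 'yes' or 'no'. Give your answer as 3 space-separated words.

Answer: no yes yes

Derivation:
String 1: 'ST==' → invalid (bad trailing bits)
String 2: 'Lng=' → valid
String 3: '3LqdOg==' → valid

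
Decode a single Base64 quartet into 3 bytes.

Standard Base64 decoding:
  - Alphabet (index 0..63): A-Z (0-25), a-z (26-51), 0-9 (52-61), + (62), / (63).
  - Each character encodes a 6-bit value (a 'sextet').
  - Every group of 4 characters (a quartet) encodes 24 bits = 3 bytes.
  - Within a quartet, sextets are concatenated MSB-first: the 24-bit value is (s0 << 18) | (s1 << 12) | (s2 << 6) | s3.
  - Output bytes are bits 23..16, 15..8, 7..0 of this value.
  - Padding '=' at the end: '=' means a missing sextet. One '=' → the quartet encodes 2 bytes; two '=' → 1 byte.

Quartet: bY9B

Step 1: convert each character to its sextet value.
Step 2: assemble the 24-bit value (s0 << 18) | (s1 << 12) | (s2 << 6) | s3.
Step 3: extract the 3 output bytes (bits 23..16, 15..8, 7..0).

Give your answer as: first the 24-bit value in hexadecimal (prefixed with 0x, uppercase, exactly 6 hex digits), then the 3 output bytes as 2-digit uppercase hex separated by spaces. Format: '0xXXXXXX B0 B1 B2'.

Sextets: b=27, Y=24, 9=61, B=1
24-bit: (27<<18) | (24<<12) | (61<<6) | 1
      = 0x6C0000 | 0x018000 | 0x000F40 | 0x000001
      = 0x6D8F41
Bytes: (v>>16)&0xFF=6D, (v>>8)&0xFF=8F, v&0xFF=41

Answer: 0x6D8F41 6D 8F 41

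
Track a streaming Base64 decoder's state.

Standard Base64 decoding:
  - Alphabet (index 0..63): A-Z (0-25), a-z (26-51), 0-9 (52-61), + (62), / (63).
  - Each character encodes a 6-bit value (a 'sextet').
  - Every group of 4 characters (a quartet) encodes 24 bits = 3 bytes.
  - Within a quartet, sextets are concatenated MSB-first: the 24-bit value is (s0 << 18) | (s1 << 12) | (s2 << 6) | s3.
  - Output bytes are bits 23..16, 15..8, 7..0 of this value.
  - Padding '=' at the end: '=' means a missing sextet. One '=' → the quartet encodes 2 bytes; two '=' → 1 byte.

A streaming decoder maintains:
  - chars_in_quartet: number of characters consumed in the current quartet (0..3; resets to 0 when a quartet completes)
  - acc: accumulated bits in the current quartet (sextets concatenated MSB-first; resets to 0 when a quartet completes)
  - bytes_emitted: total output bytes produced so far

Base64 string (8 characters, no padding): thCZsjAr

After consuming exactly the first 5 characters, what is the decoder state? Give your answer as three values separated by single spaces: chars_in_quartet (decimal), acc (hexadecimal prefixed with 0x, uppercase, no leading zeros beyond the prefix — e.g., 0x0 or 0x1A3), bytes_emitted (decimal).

Answer: 1 0x2C 3

Derivation:
After char 0 ('t'=45): chars_in_quartet=1 acc=0x2D bytes_emitted=0
After char 1 ('h'=33): chars_in_quartet=2 acc=0xB61 bytes_emitted=0
After char 2 ('C'=2): chars_in_quartet=3 acc=0x2D842 bytes_emitted=0
After char 3 ('Z'=25): chars_in_quartet=4 acc=0xB61099 -> emit B6 10 99, reset; bytes_emitted=3
After char 4 ('s'=44): chars_in_quartet=1 acc=0x2C bytes_emitted=3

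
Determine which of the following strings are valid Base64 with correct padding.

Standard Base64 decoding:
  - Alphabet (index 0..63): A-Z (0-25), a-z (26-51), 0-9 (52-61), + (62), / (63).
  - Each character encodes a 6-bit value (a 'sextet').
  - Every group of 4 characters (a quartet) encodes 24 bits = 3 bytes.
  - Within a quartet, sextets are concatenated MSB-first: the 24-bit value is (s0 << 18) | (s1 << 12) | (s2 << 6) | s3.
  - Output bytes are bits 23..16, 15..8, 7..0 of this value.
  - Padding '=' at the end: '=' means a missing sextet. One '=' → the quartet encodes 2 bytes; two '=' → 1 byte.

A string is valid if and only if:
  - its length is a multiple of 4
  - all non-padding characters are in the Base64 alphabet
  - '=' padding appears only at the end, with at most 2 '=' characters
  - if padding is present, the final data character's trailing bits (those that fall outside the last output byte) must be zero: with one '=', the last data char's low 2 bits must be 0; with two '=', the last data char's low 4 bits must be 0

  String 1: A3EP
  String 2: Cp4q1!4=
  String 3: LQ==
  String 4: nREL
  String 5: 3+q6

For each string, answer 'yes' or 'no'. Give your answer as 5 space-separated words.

String 1: 'A3EP' → valid
String 2: 'Cp4q1!4=' → invalid (bad char(s): ['!'])
String 3: 'LQ==' → valid
String 4: 'nREL' → valid
String 5: '3+q6' → valid

Answer: yes no yes yes yes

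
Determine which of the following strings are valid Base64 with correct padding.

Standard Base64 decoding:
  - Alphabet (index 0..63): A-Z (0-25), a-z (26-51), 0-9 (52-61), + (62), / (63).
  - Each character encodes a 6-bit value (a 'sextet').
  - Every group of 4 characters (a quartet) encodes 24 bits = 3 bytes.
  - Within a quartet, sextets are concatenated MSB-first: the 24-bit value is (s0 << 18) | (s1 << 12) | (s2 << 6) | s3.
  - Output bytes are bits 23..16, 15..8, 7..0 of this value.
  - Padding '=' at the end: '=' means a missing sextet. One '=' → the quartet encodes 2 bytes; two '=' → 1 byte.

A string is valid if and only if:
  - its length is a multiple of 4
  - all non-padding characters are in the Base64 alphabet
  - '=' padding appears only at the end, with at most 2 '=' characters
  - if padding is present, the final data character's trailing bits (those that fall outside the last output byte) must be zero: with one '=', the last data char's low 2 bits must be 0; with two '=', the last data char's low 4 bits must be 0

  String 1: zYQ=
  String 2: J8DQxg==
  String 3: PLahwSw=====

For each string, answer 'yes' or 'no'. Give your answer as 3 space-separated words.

Answer: yes yes no

Derivation:
String 1: 'zYQ=' → valid
String 2: 'J8DQxg==' → valid
String 3: 'PLahwSw=====' → invalid (5 pad chars (max 2))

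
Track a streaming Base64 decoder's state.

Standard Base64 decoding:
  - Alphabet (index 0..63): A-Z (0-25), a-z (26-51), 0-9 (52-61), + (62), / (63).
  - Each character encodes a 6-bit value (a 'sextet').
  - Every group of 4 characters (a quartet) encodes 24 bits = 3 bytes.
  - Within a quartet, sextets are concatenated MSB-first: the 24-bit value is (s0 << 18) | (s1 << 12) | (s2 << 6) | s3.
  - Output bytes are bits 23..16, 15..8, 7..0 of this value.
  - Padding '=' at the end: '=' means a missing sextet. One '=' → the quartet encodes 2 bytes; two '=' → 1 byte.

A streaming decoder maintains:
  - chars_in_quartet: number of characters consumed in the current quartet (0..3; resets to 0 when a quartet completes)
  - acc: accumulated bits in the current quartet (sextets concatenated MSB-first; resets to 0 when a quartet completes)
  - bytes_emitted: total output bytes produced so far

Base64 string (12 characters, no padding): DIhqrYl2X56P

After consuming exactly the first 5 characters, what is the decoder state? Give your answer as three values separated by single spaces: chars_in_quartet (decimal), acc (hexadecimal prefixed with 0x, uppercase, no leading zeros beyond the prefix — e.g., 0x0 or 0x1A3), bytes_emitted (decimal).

After char 0 ('D'=3): chars_in_quartet=1 acc=0x3 bytes_emitted=0
After char 1 ('I'=8): chars_in_quartet=2 acc=0xC8 bytes_emitted=0
After char 2 ('h'=33): chars_in_quartet=3 acc=0x3221 bytes_emitted=0
After char 3 ('q'=42): chars_in_quartet=4 acc=0xC886A -> emit 0C 88 6A, reset; bytes_emitted=3
After char 4 ('r'=43): chars_in_quartet=1 acc=0x2B bytes_emitted=3

Answer: 1 0x2B 3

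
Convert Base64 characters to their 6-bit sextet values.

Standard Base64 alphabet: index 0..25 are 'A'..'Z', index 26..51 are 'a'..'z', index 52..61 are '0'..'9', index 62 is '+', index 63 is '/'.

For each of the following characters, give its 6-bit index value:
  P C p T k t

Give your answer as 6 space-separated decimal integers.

'P': A..Z range, ord('P') − ord('A') = 15
'C': A..Z range, ord('C') − ord('A') = 2
'p': a..z range, 26 + ord('p') − ord('a') = 41
'T': A..Z range, ord('T') − ord('A') = 19
'k': a..z range, 26 + ord('k') − ord('a') = 36
't': a..z range, 26 + ord('t') − ord('a') = 45

Answer: 15 2 41 19 36 45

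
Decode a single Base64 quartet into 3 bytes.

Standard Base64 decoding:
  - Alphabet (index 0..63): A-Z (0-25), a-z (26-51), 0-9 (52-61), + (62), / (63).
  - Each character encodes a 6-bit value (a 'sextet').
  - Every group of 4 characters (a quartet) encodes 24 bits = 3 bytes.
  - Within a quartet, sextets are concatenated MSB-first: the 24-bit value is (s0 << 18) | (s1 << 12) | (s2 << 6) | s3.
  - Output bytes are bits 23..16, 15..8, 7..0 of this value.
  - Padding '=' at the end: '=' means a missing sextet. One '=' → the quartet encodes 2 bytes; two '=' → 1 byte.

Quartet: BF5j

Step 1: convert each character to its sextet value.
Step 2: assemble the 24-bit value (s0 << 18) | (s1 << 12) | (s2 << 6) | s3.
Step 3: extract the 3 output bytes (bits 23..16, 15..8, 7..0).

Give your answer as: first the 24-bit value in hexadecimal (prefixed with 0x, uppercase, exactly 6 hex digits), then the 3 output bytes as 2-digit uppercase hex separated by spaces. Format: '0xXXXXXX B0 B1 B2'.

Sextets: B=1, F=5, 5=57, j=35
24-bit: (1<<18) | (5<<12) | (57<<6) | 35
      = 0x040000 | 0x005000 | 0x000E40 | 0x000023
      = 0x045E63
Bytes: (v>>16)&0xFF=04, (v>>8)&0xFF=5E, v&0xFF=63

Answer: 0x045E63 04 5E 63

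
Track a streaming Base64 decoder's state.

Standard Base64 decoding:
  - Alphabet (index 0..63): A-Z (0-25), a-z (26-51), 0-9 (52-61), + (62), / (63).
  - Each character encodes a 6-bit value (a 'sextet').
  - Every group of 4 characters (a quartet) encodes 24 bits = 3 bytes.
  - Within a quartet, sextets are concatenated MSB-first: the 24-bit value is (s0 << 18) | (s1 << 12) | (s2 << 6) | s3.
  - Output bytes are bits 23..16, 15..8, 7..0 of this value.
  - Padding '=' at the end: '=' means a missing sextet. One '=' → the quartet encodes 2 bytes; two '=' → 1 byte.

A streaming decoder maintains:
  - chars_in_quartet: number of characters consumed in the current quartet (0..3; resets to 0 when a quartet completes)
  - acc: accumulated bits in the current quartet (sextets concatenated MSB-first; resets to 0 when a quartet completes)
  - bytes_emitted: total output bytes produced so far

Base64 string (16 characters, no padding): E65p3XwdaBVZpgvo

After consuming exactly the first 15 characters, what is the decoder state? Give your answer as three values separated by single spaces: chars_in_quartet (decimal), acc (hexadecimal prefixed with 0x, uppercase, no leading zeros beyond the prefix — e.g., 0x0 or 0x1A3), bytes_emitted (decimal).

After char 0 ('E'=4): chars_in_quartet=1 acc=0x4 bytes_emitted=0
After char 1 ('6'=58): chars_in_quartet=2 acc=0x13A bytes_emitted=0
After char 2 ('5'=57): chars_in_quartet=3 acc=0x4EB9 bytes_emitted=0
After char 3 ('p'=41): chars_in_quartet=4 acc=0x13AE69 -> emit 13 AE 69, reset; bytes_emitted=3
After char 4 ('3'=55): chars_in_quartet=1 acc=0x37 bytes_emitted=3
After char 5 ('X'=23): chars_in_quartet=2 acc=0xDD7 bytes_emitted=3
After char 6 ('w'=48): chars_in_quartet=3 acc=0x375F0 bytes_emitted=3
After char 7 ('d'=29): chars_in_quartet=4 acc=0xDD7C1D -> emit DD 7C 1D, reset; bytes_emitted=6
After char 8 ('a'=26): chars_in_quartet=1 acc=0x1A bytes_emitted=6
After char 9 ('B'=1): chars_in_quartet=2 acc=0x681 bytes_emitted=6
After char 10 ('V'=21): chars_in_quartet=3 acc=0x1A055 bytes_emitted=6
After char 11 ('Z'=25): chars_in_quartet=4 acc=0x681559 -> emit 68 15 59, reset; bytes_emitted=9
After char 12 ('p'=41): chars_in_quartet=1 acc=0x29 bytes_emitted=9
After char 13 ('g'=32): chars_in_quartet=2 acc=0xA60 bytes_emitted=9
After char 14 ('v'=47): chars_in_quartet=3 acc=0x2982F bytes_emitted=9

Answer: 3 0x2982F 9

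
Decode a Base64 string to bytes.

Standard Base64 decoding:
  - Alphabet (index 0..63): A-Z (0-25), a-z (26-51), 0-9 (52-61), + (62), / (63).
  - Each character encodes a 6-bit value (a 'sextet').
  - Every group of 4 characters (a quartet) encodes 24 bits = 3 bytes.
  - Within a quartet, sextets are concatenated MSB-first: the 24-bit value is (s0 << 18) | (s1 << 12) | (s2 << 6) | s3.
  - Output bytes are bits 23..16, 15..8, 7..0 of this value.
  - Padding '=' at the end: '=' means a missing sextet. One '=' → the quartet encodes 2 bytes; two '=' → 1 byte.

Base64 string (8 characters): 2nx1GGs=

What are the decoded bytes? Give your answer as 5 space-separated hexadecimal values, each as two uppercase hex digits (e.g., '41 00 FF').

After char 0 ('2'=54): chars_in_quartet=1 acc=0x36 bytes_emitted=0
After char 1 ('n'=39): chars_in_quartet=2 acc=0xDA7 bytes_emitted=0
After char 2 ('x'=49): chars_in_quartet=3 acc=0x369F1 bytes_emitted=0
After char 3 ('1'=53): chars_in_quartet=4 acc=0xDA7C75 -> emit DA 7C 75, reset; bytes_emitted=3
After char 4 ('G'=6): chars_in_quartet=1 acc=0x6 bytes_emitted=3
After char 5 ('G'=6): chars_in_quartet=2 acc=0x186 bytes_emitted=3
After char 6 ('s'=44): chars_in_quartet=3 acc=0x61AC bytes_emitted=3
Padding '=': partial quartet acc=0x61AC -> emit 18 6B; bytes_emitted=5

Answer: DA 7C 75 18 6B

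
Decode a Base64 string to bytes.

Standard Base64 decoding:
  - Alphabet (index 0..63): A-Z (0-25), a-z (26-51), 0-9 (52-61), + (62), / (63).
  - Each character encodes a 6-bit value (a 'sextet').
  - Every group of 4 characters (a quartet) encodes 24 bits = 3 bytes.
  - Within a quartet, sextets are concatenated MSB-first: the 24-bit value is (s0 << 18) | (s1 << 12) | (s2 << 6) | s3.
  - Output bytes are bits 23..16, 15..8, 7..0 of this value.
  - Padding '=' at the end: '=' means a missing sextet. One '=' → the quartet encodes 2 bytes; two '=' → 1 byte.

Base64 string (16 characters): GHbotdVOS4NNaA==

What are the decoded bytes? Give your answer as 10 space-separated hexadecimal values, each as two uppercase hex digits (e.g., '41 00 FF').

After char 0 ('G'=6): chars_in_quartet=1 acc=0x6 bytes_emitted=0
After char 1 ('H'=7): chars_in_quartet=2 acc=0x187 bytes_emitted=0
After char 2 ('b'=27): chars_in_quartet=3 acc=0x61DB bytes_emitted=0
After char 3 ('o'=40): chars_in_quartet=4 acc=0x1876E8 -> emit 18 76 E8, reset; bytes_emitted=3
After char 4 ('t'=45): chars_in_quartet=1 acc=0x2D bytes_emitted=3
After char 5 ('d'=29): chars_in_quartet=2 acc=0xB5D bytes_emitted=3
After char 6 ('V'=21): chars_in_quartet=3 acc=0x2D755 bytes_emitted=3
After char 7 ('O'=14): chars_in_quartet=4 acc=0xB5D54E -> emit B5 D5 4E, reset; bytes_emitted=6
After char 8 ('S'=18): chars_in_quartet=1 acc=0x12 bytes_emitted=6
After char 9 ('4'=56): chars_in_quartet=2 acc=0x4B8 bytes_emitted=6
After char 10 ('N'=13): chars_in_quartet=3 acc=0x12E0D bytes_emitted=6
After char 11 ('N'=13): chars_in_quartet=4 acc=0x4B834D -> emit 4B 83 4D, reset; bytes_emitted=9
After char 12 ('a'=26): chars_in_quartet=1 acc=0x1A bytes_emitted=9
After char 13 ('A'=0): chars_in_quartet=2 acc=0x680 bytes_emitted=9
Padding '==': partial quartet acc=0x680 -> emit 68; bytes_emitted=10

Answer: 18 76 E8 B5 D5 4E 4B 83 4D 68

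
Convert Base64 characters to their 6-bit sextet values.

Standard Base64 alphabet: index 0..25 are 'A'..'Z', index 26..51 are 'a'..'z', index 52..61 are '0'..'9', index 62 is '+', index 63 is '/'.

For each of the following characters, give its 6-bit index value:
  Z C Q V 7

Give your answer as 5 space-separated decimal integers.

'Z': A..Z range, ord('Z') − ord('A') = 25
'C': A..Z range, ord('C') − ord('A') = 2
'Q': A..Z range, ord('Q') − ord('A') = 16
'V': A..Z range, ord('V') − ord('A') = 21
'7': 0..9 range, 52 + ord('7') − ord('0') = 59

Answer: 25 2 16 21 59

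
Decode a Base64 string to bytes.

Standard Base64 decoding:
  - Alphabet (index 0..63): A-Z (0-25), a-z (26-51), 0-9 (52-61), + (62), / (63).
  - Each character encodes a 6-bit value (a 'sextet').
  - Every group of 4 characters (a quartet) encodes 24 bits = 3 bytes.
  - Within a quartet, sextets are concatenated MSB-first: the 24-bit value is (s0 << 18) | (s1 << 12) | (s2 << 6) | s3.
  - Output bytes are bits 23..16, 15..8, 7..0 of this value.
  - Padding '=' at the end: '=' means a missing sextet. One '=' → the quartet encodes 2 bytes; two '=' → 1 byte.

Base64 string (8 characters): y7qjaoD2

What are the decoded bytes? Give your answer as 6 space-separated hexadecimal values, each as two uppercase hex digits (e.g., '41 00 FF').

After char 0 ('y'=50): chars_in_quartet=1 acc=0x32 bytes_emitted=0
After char 1 ('7'=59): chars_in_quartet=2 acc=0xCBB bytes_emitted=0
After char 2 ('q'=42): chars_in_quartet=3 acc=0x32EEA bytes_emitted=0
After char 3 ('j'=35): chars_in_quartet=4 acc=0xCBBAA3 -> emit CB BA A3, reset; bytes_emitted=3
After char 4 ('a'=26): chars_in_quartet=1 acc=0x1A bytes_emitted=3
After char 5 ('o'=40): chars_in_quartet=2 acc=0x6A8 bytes_emitted=3
After char 6 ('D'=3): chars_in_quartet=3 acc=0x1AA03 bytes_emitted=3
After char 7 ('2'=54): chars_in_quartet=4 acc=0x6A80F6 -> emit 6A 80 F6, reset; bytes_emitted=6

Answer: CB BA A3 6A 80 F6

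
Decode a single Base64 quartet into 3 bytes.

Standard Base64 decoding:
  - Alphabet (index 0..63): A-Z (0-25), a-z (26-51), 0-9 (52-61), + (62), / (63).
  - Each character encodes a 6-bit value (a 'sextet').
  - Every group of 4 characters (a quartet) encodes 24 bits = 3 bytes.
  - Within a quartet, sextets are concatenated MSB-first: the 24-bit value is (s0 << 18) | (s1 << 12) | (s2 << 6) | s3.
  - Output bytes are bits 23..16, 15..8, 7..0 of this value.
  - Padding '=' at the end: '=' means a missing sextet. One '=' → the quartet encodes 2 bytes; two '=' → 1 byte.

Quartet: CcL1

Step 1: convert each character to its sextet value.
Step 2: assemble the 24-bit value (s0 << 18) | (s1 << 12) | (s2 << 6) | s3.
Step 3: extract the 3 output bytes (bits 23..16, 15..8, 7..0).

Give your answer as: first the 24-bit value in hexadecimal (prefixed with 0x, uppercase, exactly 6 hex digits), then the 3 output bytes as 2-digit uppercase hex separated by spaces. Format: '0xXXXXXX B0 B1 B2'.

Answer: 0x09C2F5 09 C2 F5

Derivation:
Sextets: C=2, c=28, L=11, 1=53
24-bit: (2<<18) | (28<<12) | (11<<6) | 53
      = 0x080000 | 0x01C000 | 0x0002C0 | 0x000035
      = 0x09C2F5
Bytes: (v>>16)&0xFF=09, (v>>8)&0xFF=C2, v&0xFF=F5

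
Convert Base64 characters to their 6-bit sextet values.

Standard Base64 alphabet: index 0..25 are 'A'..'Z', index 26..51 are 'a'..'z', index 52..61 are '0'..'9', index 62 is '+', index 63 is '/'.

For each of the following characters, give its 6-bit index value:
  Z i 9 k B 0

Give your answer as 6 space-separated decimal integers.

Answer: 25 34 61 36 1 52

Derivation:
'Z': A..Z range, ord('Z') − ord('A') = 25
'i': a..z range, 26 + ord('i') − ord('a') = 34
'9': 0..9 range, 52 + ord('9') − ord('0') = 61
'k': a..z range, 26 + ord('k') − ord('a') = 36
'B': A..Z range, ord('B') − ord('A') = 1
'0': 0..9 range, 52 + ord('0') − ord('0') = 52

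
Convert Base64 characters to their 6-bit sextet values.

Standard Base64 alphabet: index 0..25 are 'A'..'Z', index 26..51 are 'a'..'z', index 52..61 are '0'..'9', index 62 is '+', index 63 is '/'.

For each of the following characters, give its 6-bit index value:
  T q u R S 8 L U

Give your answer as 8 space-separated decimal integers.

Answer: 19 42 46 17 18 60 11 20

Derivation:
'T': A..Z range, ord('T') − ord('A') = 19
'q': a..z range, 26 + ord('q') − ord('a') = 42
'u': a..z range, 26 + ord('u') − ord('a') = 46
'R': A..Z range, ord('R') − ord('A') = 17
'S': A..Z range, ord('S') − ord('A') = 18
'8': 0..9 range, 52 + ord('8') − ord('0') = 60
'L': A..Z range, ord('L') − ord('A') = 11
'U': A..Z range, ord('U') − ord('A') = 20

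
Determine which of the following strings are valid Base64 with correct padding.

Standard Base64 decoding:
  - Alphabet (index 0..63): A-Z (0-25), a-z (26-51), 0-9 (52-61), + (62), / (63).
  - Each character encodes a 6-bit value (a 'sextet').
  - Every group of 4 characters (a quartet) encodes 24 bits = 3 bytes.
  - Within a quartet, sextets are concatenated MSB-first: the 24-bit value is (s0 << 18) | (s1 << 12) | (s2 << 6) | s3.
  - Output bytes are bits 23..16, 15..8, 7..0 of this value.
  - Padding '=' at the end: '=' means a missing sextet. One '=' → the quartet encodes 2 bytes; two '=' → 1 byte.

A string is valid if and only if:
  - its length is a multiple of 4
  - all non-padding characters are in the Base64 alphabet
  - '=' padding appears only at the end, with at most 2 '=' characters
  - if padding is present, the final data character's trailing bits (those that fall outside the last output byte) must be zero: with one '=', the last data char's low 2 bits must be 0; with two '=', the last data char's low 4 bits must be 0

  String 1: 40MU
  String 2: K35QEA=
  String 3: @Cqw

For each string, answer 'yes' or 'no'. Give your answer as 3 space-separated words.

Answer: yes no no

Derivation:
String 1: '40MU' → valid
String 2: 'K35QEA=' → invalid (len=7 not mult of 4)
String 3: '@Cqw' → invalid (bad char(s): ['@'])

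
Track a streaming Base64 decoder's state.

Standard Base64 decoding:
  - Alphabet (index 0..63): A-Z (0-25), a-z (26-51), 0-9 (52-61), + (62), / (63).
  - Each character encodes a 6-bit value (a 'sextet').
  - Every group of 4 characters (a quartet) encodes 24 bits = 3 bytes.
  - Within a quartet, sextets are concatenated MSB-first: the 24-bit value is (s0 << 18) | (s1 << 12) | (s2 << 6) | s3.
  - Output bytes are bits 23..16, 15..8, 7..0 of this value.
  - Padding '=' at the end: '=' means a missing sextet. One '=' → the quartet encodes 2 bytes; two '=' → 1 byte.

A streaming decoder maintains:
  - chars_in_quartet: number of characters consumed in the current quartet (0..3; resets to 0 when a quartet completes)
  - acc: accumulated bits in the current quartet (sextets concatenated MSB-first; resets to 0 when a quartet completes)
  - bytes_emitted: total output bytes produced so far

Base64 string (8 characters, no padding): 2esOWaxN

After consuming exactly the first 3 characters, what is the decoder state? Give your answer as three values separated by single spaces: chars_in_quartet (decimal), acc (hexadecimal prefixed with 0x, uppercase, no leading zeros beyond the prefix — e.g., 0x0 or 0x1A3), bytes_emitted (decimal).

After char 0 ('2'=54): chars_in_quartet=1 acc=0x36 bytes_emitted=0
After char 1 ('e'=30): chars_in_quartet=2 acc=0xD9E bytes_emitted=0
After char 2 ('s'=44): chars_in_quartet=3 acc=0x367AC bytes_emitted=0

Answer: 3 0x367AC 0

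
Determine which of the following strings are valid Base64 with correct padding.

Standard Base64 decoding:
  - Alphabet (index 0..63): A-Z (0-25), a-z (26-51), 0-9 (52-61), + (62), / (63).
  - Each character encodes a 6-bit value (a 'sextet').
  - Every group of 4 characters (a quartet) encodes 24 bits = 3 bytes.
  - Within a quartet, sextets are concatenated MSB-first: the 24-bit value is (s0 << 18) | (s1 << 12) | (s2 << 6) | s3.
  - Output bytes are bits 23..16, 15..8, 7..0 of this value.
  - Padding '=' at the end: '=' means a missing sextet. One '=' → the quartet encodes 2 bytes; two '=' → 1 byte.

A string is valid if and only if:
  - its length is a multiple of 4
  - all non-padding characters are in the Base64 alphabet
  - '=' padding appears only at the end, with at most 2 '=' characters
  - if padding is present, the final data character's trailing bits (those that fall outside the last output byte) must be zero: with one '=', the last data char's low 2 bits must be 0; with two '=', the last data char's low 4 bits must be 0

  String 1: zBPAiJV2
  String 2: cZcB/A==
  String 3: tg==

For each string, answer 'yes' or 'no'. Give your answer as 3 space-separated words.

String 1: 'zBPAiJV2' → valid
String 2: 'cZcB/A==' → valid
String 3: 'tg==' → valid

Answer: yes yes yes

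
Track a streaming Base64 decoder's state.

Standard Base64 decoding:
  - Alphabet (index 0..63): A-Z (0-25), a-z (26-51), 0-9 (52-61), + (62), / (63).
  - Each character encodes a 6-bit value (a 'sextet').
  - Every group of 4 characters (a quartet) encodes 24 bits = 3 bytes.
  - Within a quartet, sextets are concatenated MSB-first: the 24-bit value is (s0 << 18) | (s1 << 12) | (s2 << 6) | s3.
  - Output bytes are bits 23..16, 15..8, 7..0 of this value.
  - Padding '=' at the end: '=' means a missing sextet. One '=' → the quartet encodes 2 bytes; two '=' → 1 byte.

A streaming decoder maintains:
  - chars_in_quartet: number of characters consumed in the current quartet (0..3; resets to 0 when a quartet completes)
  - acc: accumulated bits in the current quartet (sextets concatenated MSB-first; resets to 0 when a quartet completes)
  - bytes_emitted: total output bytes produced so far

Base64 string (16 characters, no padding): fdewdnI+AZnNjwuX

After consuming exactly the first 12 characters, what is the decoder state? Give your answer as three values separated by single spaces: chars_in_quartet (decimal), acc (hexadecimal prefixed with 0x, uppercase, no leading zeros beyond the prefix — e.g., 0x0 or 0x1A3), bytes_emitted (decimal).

After char 0 ('f'=31): chars_in_quartet=1 acc=0x1F bytes_emitted=0
After char 1 ('d'=29): chars_in_quartet=2 acc=0x7DD bytes_emitted=0
After char 2 ('e'=30): chars_in_quartet=3 acc=0x1F75E bytes_emitted=0
After char 3 ('w'=48): chars_in_quartet=4 acc=0x7DD7B0 -> emit 7D D7 B0, reset; bytes_emitted=3
After char 4 ('d'=29): chars_in_quartet=1 acc=0x1D bytes_emitted=3
After char 5 ('n'=39): chars_in_quartet=2 acc=0x767 bytes_emitted=3
After char 6 ('I'=8): chars_in_quartet=3 acc=0x1D9C8 bytes_emitted=3
After char 7 ('+'=62): chars_in_quartet=4 acc=0x76723E -> emit 76 72 3E, reset; bytes_emitted=6
After char 8 ('A'=0): chars_in_quartet=1 acc=0x0 bytes_emitted=6
After char 9 ('Z'=25): chars_in_quartet=2 acc=0x19 bytes_emitted=6
After char 10 ('n'=39): chars_in_quartet=3 acc=0x667 bytes_emitted=6
After char 11 ('N'=13): chars_in_quartet=4 acc=0x199CD -> emit 01 99 CD, reset; bytes_emitted=9

Answer: 0 0x0 9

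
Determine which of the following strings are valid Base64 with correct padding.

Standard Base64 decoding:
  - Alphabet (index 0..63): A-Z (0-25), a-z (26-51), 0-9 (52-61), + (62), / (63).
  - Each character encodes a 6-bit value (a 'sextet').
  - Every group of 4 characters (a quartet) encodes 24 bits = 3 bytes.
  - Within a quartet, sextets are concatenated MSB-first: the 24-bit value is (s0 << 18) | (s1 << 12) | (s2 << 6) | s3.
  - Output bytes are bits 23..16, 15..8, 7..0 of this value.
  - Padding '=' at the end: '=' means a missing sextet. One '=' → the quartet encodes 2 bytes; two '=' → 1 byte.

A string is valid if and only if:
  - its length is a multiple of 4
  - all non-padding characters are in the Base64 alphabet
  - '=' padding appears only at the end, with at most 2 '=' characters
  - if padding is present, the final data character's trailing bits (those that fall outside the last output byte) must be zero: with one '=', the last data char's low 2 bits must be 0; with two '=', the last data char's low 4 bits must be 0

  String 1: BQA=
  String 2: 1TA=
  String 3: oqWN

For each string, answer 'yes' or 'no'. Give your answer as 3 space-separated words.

String 1: 'BQA=' → valid
String 2: '1TA=' → valid
String 3: 'oqWN' → valid

Answer: yes yes yes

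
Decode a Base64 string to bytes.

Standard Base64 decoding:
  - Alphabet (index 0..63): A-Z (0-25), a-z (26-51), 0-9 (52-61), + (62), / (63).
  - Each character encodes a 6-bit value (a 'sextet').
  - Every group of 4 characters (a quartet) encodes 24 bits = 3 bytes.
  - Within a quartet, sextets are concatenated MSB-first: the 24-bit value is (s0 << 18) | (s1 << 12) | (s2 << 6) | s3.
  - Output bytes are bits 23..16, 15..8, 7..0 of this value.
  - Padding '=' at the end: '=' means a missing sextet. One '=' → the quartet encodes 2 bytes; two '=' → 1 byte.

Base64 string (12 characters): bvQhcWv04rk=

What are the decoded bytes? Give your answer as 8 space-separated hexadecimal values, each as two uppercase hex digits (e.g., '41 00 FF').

After char 0 ('b'=27): chars_in_quartet=1 acc=0x1B bytes_emitted=0
After char 1 ('v'=47): chars_in_quartet=2 acc=0x6EF bytes_emitted=0
After char 2 ('Q'=16): chars_in_quartet=3 acc=0x1BBD0 bytes_emitted=0
After char 3 ('h'=33): chars_in_quartet=4 acc=0x6EF421 -> emit 6E F4 21, reset; bytes_emitted=3
After char 4 ('c'=28): chars_in_quartet=1 acc=0x1C bytes_emitted=3
After char 5 ('W'=22): chars_in_quartet=2 acc=0x716 bytes_emitted=3
After char 6 ('v'=47): chars_in_quartet=3 acc=0x1C5AF bytes_emitted=3
After char 7 ('0'=52): chars_in_quartet=4 acc=0x716BF4 -> emit 71 6B F4, reset; bytes_emitted=6
After char 8 ('4'=56): chars_in_quartet=1 acc=0x38 bytes_emitted=6
After char 9 ('r'=43): chars_in_quartet=2 acc=0xE2B bytes_emitted=6
After char 10 ('k'=36): chars_in_quartet=3 acc=0x38AE4 bytes_emitted=6
Padding '=': partial quartet acc=0x38AE4 -> emit E2 B9; bytes_emitted=8

Answer: 6E F4 21 71 6B F4 E2 B9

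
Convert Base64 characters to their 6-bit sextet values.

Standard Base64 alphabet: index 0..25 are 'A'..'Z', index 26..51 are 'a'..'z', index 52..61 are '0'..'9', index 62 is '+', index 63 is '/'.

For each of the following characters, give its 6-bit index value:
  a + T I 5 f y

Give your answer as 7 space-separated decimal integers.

'a': a..z range, 26 + ord('a') − ord('a') = 26
'+': index 62
'T': A..Z range, ord('T') − ord('A') = 19
'I': A..Z range, ord('I') − ord('A') = 8
'5': 0..9 range, 52 + ord('5') − ord('0') = 57
'f': a..z range, 26 + ord('f') − ord('a') = 31
'y': a..z range, 26 + ord('y') − ord('a') = 50

Answer: 26 62 19 8 57 31 50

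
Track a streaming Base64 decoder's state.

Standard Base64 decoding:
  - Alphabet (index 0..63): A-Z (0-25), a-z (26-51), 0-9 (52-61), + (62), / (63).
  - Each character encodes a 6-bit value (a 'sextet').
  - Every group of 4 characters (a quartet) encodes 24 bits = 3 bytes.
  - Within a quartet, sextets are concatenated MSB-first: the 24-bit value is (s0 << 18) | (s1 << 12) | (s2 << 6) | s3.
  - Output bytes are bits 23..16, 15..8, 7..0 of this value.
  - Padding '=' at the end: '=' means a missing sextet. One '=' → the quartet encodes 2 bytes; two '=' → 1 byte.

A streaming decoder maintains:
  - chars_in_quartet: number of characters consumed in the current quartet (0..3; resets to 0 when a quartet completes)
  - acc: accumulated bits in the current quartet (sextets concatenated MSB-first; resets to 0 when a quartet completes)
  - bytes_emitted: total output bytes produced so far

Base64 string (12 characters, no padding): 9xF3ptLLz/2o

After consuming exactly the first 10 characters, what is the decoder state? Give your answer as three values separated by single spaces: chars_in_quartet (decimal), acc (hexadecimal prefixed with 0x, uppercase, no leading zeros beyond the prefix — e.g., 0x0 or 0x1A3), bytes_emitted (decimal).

After char 0 ('9'=61): chars_in_quartet=1 acc=0x3D bytes_emitted=0
After char 1 ('x'=49): chars_in_quartet=2 acc=0xF71 bytes_emitted=0
After char 2 ('F'=5): chars_in_quartet=3 acc=0x3DC45 bytes_emitted=0
After char 3 ('3'=55): chars_in_quartet=4 acc=0xF71177 -> emit F7 11 77, reset; bytes_emitted=3
After char 4 ('p'=41): chars_in_quartet=1 acc=0x29 bytes_emitted=3
After char 5 ('t'=45): chars_in_quartet=2 acc=0xA6D bytes_emitted=3
After char 6 ('L'=11): chars_in_quartet=3 acc=0x29B4B bytes_emitted=3
After char 7 ('L'=11): chars_in_quartet=4 acc=0xA6D2CB -> emit A6 D2 CB, reset; bytes_emitted=6
After char 8 ('z'=51): chars_in_quartet=1 acc=0x33 bytes_emitted=6
After char 9 ('/'=63): chars_in_quartet=2 acc=0xCFF bytes_emitted=6

Answer: 2 0xCFF 6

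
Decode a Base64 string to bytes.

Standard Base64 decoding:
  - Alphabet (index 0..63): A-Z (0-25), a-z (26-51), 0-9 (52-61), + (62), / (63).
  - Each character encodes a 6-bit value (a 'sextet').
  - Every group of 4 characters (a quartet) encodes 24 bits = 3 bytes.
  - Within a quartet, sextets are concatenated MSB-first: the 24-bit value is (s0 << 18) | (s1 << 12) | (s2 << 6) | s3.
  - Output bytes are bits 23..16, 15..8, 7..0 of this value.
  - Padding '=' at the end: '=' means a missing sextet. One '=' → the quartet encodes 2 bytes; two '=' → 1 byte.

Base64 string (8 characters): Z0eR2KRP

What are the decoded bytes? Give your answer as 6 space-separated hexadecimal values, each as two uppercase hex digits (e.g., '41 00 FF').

After char 0 ('Z'=25): chars_in_quartet=1 acc=0x19 bytes_emitted=0
After char 1 ('0'=52): chars_in_quartet=2 acc=0x674 bytes_emitted=0
After char 2 ('e'=30): chars_in_quartet=3 acc=0x19D1E bytes_emitted=0
After char 3 ('R'=17): chars_in_quartet=4 acc=0x674791 -> emit 67 47 91, reset; bytes_emitted=3
After char 4 ('2'=54): chars_in_quartet=1 acc=0x36 bytes_emitted=3
After char 5 ('K'=10): chars_in_quartet=2 acc=0xD8A bytes_emitted=3
After char 6 ('R'=17): chars_in_quartet=3 acc=0x36291 bytes_emitted=3
After char 7 ('P'=15): chars_in_quartet=4 acc=0xD8A44F -> emit D8 A4 4F, reset; bytes_emitted=6

Answer: 67 47 91 D8 A4 4F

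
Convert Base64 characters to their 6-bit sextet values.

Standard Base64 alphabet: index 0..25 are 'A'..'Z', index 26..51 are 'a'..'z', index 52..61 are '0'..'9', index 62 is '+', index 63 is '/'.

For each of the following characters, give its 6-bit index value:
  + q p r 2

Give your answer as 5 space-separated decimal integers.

Answer: 62 42 41 43 54

Derivation:
'+': index 62
'q': a..z range, 26 + ord('q') − ord('a') = 42
'p': a..z range, 26 + ord('p') − ord('a') = 41
'r': a..z range, 26 + ord('r') − ord('a') = 43
'2': 0..9 range, 52 + ord('2') − ord('0') = 54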